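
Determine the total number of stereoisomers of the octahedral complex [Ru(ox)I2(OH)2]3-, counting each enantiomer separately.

4

In an octahedral complex each vertex has one trans partner and four cis neighbours.
Each ox is bidentate and must span two cis positions.
Systematic placement gives 3 geometric isomers: I trans, OH cis; I cis, OH cis (chiral); I cis, OH trans.
One of these lacks any improper symmetry element and so occurs as an enantiomeric pair, giving 3 + 1 = 4 stereoisomers in total.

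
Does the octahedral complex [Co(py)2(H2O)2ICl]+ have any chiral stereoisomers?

The distinct arrangements are (6 in all): py trans, H2O cis; py cis, H2O cis (3 arrangements, 2 chiral); py trans, H2O trans; py cis, H2O trans.
Of these, 2 lack any improper symmetry element and so occur as enantiomeric pairs, giving 6 + 2 = 8 stereoisomers in total.

yes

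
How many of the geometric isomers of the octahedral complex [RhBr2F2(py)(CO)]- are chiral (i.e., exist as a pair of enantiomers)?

2

The six octahedral sites form three mutually perpendicular trans pairs.
The distinct arrangements are (6 in all): Br trans, F cis; Br trans, F trans; Br cis, F cis (3 arrangements, 2 chiral); Br cis, F trans.
Of these, 2 lack any improper symmetry element and so occur as enantiomeric pairs, giving 6 + 2 = 8 stereoisomers in total.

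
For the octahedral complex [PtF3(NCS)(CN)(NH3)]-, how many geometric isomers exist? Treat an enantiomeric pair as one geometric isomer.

4

An octahedron has six vertices in three trans pairs; every non-trans pair is cis.
Systematic placement gives 4 geometric isomers: F mer (3 arrangements); F fac (chiral).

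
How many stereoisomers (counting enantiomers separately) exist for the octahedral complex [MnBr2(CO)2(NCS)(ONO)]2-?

8

There are 6 geometric isomers: Br trans, CO trans; Br trans, CO cis; Br cis, CO cis (3 arrangements, 2 chiral); Br cis, CO trans.
Of these, 2 lack any improper symmetry element and so occur as enantiomeric pairs, giving 6 + 2 = 8 stereoisomers in total.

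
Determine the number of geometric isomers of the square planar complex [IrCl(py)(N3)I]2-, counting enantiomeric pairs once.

A square has two trans pairs of vertices; adjacent vertices are cis.
There are 3 geometric isomers: (Cl/N3 trans, I/py trans); (Cl/py trans, I/N3 trans); (Cl/I trans, N3/py trans).

3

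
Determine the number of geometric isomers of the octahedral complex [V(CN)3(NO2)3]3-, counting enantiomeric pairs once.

2

In an octahedral complex each vertex has one trans partner and four cis neighbours.
The distinct arrangements are (2 in all): CN mer; CN fac.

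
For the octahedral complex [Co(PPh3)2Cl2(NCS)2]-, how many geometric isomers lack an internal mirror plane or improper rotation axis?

In an octahedral complex each vertex has one trans partner and four cis neighbours.
The distinct arrangements are (5 in all): PPh3 trans, Cl trans, NCS trans; PPh3 cis, Cl trans, NCS cis; PPh3 trans, Cl cis, NCS cis; PPh3 cis, Cl cis, NCS cis (chiral); PPh3 cis, Cl cis, NCS trans.
One of these lacks any improper symmetry element and so occurs as an enantiomeric pair, giving 5 + 1 = 6 stereoisomers in total.

1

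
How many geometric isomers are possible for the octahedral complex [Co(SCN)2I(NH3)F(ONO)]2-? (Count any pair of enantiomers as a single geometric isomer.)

9

The six octahedral sites form three mutually perpendicular trans pairs.
Systematic enumeration (placing each ligand type in turn and discarding arrangements equivalent by rotation or reflection) gives 9 geometric isomers.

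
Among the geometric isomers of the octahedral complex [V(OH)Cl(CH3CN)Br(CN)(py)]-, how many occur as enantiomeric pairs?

In an octahedral complex each vertex has one trans partner and four cis neighbours.
Systematic enumeration (placing each ligand type in turn and discarding arrangements equivalent by rotation or reflection) gives 15 geometric isomers.
Of these, 15 lack any improper symmetry element and so occur as enantiomeric pairs, giving 15 + 15 = 30 stereoisomers in total.

15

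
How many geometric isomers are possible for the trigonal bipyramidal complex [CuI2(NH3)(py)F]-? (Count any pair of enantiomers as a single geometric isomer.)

7

Placing the ligands in turn and identifying arrangements related by rotation or reflection leaves 7 distinct geometric isomers.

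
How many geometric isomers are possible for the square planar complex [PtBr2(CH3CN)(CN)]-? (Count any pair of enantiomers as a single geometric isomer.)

2

Working through the distinct placements yields 2 geometric isomers: Br cis; Br trans.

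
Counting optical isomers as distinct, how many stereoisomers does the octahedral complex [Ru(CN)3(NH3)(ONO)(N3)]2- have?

5

An octahedron has six vertices in three trans pairs; every non-trans pair is cis.
Working through the distinct placements yields 4 geometric isomers: CN mer (3 arrangements); CN fac (chiral).
One of these lacks any improper symmetry element and so occurs as an enantiomeric pair, giving 4 + 1 = 5 stereoisomers in total.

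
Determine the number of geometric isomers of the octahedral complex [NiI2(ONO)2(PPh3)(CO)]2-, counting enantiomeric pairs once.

6

The six octahedral sites form three mutually perpendicular trans pairs.
Working through the distinct placements yields 6 geometric isomers: I cis, ONO cis (3 arrangements, 2 chiral); I cis, ONO trans; I trans, ONO cis; I trans, ONO trans.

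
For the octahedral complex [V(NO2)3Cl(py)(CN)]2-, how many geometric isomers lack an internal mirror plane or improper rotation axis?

1

In an octahedral complex each vertex has one trans partner and four cis neighbours.
The distinct arrangements are (4 in all): NO2 mer (3 arrangements); NO2 fac (chiral).
One of these lacks any improper symmetry element and so occurs as an enantiomeric pair, giving 4 + 1 = 5 stereoisomers in total.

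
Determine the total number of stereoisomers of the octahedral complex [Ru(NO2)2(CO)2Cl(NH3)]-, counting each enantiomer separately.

8

Systematic placement gives 6 geometric isomers: NO2 trans, CO trans; NO2 cis, CO trans; NO2 trans, CO cis; NO2 cis, CO cis (3 arrangements, 2 chiral).
Of these, 2 lack any improper symmetry element and so occur as enantiomeric pairs, giving 6 + 2 = 8 stereoisomers in total.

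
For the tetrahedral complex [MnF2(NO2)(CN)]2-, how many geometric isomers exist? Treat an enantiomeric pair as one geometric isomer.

In a tetrahedral complex all four positions are equivalent and every pair of ligands is adjacent — there is no cis/trans distinction.
Only one geometric arrangement is possible.

1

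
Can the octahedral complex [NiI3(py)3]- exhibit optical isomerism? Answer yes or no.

Working through the distinct placements yields 2 geometric isomers: I mer; I fac.
Each arrangement has an internal mirror plane or centre of symmetry, so none is chiral.

no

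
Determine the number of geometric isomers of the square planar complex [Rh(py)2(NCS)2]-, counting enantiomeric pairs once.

2

There are 2 geometric isomers: py cis; py trans.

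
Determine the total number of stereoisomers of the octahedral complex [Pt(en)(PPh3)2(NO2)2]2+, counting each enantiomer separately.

4

The six octahedral sites form three mutually perpendicular trans pairs.
Each en is bidentate and must span two cis positions.
The distinct arrangements are (3 in all): PPh3 cis, NO2 trans; PPh3 cis, NO2 cis (chiral); PPh3 trans, NO2 cis.
One of these lacks any improper symmetry element and so occurs as an enantiomeric pair, giving 3 + 1 = 4 stereoisomers in total.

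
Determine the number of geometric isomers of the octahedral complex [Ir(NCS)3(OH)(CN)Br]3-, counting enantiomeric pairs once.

4

Systematic placement gives 4 geometric isomers: NCS mer (3 arrangements); NCS fac (chiral).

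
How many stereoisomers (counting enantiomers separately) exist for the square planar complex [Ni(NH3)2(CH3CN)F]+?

In a square planar complex each vertex has one trans partner and two cis neighbours.
Systematic placement gives 2 geometric isomers: NH3 cis; NH3 trans.
Each arrangement has an internal mirror plane or centre of symmetry, so none is chiral.

2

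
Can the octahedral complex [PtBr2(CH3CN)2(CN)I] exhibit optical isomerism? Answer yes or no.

Systematic placement gives 6 geometric isomers: Br trans, CH3CN trans; Br trans, CH3CN cis; Br cis, CH3CN cis (3 arrangements, 2 chiral); Br cis, CH3CN trans.
Of these, 2 lack any improper symmetry element and so occur as enantiomeric pairs, giving 6 + 2 = 8 stereoisomers in total.

yes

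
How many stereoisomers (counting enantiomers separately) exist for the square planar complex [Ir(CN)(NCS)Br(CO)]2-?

Systematic placement gives 3 geometric isomers: (Br/CO trans, CN/NCS trans); (Br/NCS trans, CN/CO trans); (Br/CN trans, CO/NCS trans).
Each arrangement has an internal mirror plane or centre of symmetry, so none is chiral.

3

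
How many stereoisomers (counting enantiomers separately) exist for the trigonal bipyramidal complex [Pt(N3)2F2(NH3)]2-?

6

Systematic enumeration (placing each ligand type in turn and discarding arrangements equivalent by rotation or reflection) gives 5 geometric isomers.
One of these lacks any improper symmetry element and so occurs as an enantiomeric pair, giving 5 + 1 = 6 stereoisomers in total.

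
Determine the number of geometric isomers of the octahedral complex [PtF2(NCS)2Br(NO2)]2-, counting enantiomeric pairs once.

6

An octahedron has six vertices in three trans pairs; every non-trans pair is cis.
Systematic placement gives 6 geometric isomers: F cis, NCS cis (3 arrangements, 2 chiral); F cis, NCS trans; F trans, NCS cis; F trans, NCS trans.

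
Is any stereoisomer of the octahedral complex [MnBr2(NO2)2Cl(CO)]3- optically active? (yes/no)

In an octahedral complex each vertex has one trans partner and four cis neighbours.
There are 6 geometric isomers: Br trans, NO2 trans; Br trans, NO2 cis; Br cis, NO2 trans; Br cis, NO2 cis (3 arrangements, 2 chiral).
Of these, 2 lack any improper symmetry element and so occur as enantiomeric pairs, giving 6 + 2 = 8 stereoisomers in total.

yes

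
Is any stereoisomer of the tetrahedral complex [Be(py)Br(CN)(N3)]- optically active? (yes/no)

All four vertices of a tetrahedron are equivalent and mutually adjacent, so cis/trans isomerism cannot arise.
Only one geometric arrangement is possible; it has no improper symmetry element, so it exists as a pair of enantiomers (2 stereoisomers).

yes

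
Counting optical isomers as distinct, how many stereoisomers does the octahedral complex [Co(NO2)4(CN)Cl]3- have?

In an octahedral complex each vertex has one trans partner and four cis neighbours.
There are 2 geometric isomers: CN and Cl mutually trans; CN and Cl mutually cis.
Each arrangement has an internal mirror plane or centre of symmetry, so none is chiral.

2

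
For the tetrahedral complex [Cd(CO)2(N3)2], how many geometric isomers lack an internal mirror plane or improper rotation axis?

All four vertices of a tetrahedron are equivalent and mutually adjacent, so cis/trans isomerism cannot arise.
Only one geometric arrangement is possible.

0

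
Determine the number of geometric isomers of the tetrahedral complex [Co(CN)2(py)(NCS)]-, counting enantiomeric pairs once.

1

In a tetrahedral complex all four positions are equivalent and every pair of ligands is adjacent — there is no cis/trans distinction.
Only one geometric arrangement is possible.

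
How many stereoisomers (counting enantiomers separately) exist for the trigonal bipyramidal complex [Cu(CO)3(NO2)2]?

3

In a trigonal bipyramid the two axial positions differ from the three equatorial ones.
Working through the distinct placements yields 3 geometric isomers: NO2 both equatorial; NO2 one axial, one equatorial; NO2 both axial.
Each arrangement has an internal mirror plane or centre of symmetry, so none is chiral.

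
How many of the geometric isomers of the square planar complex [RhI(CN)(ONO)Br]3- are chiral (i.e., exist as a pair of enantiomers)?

A square has two trans pairs of vertices; adjacent vertices are cis.
There are 3 geometric isomers: (Br/I trans, CN/ONO trans); (Br/ONO trans, CN/I trans); (Br/CN trans, I/ONO trans).
Each arrangement has an internal mirror plane or centre of symmetry, so none is chiral.

0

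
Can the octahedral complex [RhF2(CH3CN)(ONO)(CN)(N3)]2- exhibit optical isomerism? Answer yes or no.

An octahedron has six vertices in three trans pairs; every non-trans pair is cis.
Exhaustive case analysis gives 9 geometric isomers.
Of these, 6 lack any improper symmetry element and so occur as enantiomeric pairs, giving 9 + 6 = 15 stereoisomers in total.

yes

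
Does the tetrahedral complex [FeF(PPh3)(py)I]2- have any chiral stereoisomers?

All four vertices of a tetrahedron are equivalent and mutually adjacent, so cis/trans isomerism cannot arise.
Only one geometric arrangement is possible; it has no improper symmetry element, so it exists as a pair of enantiomers (2 stereoisomers).

yes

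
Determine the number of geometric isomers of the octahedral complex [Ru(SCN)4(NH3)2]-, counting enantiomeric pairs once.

2

An octahedron has six vertices in three trans pairs; every non-trans pair is cis.
Systematic placement gives 2 geometric isomers: NH3 trans; NH3 cis.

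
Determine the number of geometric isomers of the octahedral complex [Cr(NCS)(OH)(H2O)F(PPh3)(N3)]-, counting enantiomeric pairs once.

An octahedron has six vertices in three trans pairs; every non-trans pair is cis.
Exhaustive case analysis gives 15 geometric isomers.

15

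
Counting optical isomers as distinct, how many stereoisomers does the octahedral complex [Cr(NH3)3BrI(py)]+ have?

5

The distinct arrangements are (4 in all): NH3 mer (3 arrangements); NH3 fac (chiral).
One of these lacks any improper symmetry element and so occurs as an enantiomeric pair, giving 4 + 1 = 5 stereoisomers in total.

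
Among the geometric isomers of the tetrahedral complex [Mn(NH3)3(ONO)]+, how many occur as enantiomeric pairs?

All four vertices of a tetrahedron are equivalent and mutually adjacent, so cis/trans isomerism cannot arise.
Only one geometric arrangement is possible.

0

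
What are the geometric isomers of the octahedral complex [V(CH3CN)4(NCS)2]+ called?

An octahedron has six vertices in three trans pairs; every non-trans pair is cis.
Systematic placement gives 2 geometric isomers: NCS trans; NCS cis.

cis and trans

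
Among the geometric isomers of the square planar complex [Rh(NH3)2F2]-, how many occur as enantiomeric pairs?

In a square planar complex each vertex has one trans partner and two cis neighbours.
Systematic placement gives 2 geometric isomers: NH3 cis; NH3 trans.
Each arrangement has an internal mirror plane or centre of symmetry, so none is chiral.

0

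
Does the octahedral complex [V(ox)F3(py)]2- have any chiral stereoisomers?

An octahedron has six vertices in three trans pairs; every non-trans pair is cis.
Each ox is bidentate and must span two cis positions.
Working through the distinct placements yields 2 geometric isomers: F mer; F fac.
Each arrangement has an internal mirror plane or centre of symmetry, so none is chiral.

no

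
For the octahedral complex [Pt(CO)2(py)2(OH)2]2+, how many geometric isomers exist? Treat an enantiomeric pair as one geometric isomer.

5

In an octahedral complex each vertex has one trans partner and four cis neighbours.
There are 5 geometric isomers: CO trans, py trans, OH trans; CO trans, py cis, OH cis; CO cis, py trans, OH cis; CO cis, py cis, OH cis (chiral); CO cis, py cis, OH trans.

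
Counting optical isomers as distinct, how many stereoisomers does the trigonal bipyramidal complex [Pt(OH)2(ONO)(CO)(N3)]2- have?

10

In a trigonal bipyramid the two axial positions differ from the three equatorial ones.
Placing the ligands in turn and identifying arrangements related by rotation or reflection leaves 7 distinct geometric isomers.
Of these, 3 lack any improper symmetry element and so occur as enantiomeric pairs, giving 7 + 3 = 10 stereoisomers in total.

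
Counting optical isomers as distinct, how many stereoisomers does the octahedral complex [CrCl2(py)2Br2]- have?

6

There are 5 geometric isomers: Cl trans, py trans, Br trans; Cl cis, py cis, Br trans; Cl cis, py trans, Br cis; Cl cis, py cis, Br cis (chiral); Cl trans, py cis, Br cis.
One of these lacks any improper symmetry element and so occurs as an enantiomeric pair, giving 5 + 1 = 6 stereoisomers in total.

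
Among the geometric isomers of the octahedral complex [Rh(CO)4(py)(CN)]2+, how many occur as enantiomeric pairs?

0

Working through the distinct placements yields 2 geometric isomers: py and CN mutually cis; py and CN mutually trans.
Each arrangement has an internal mirror plane or centre of symmetry, so none is chiral.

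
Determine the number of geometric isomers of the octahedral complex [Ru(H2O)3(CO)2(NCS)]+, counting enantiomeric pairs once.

3

In an octahedral complex each vertex has one trans partner and four cis neighbours.
Systematic placement gives 3 geometric isomers: H2O mer, CO trans; H2O fac, CO cis; H2O mer, CO cis.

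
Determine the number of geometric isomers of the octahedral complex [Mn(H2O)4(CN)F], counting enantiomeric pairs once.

2

In an octahedral complex each vertex has one trans partner and four cis neighbours.
Systematic placement gives 2 geometric isomers: CN and F mutually trans; CN and F mutually cis.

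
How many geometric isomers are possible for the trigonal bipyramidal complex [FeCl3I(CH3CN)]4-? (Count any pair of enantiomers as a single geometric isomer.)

4

A trigonal bipyramid has two axial and three equatorial sites, which are chemically inequivalent.
There are 4 geometric isomers: I equatorial, CH3CN axial; I axial, CH3CN axial; I equatorial, CH3CN equatorial; I axial, CH3CN equatorial.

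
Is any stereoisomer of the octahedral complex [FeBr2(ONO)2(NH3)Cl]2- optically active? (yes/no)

yes

There are 6 geometric isomers: Br trans, ONO trans; Br trans, ONO cis; Br cis, ONO trans; Br cis, ONO cis (3 arrangements, 2 chiral).
Of these, 2 lack any improper symmetry element and so occur as enantiomeric pairs, giving 6 + 2 = 8 stereoisomers in total.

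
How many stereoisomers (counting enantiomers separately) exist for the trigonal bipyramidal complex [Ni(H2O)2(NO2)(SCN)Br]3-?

In a trigonal bipyramid the two axial positions differ from the three equatorial ones.
Systematic enumeration (placing each ligand type in turn and discarding arrangements equivalent by rotation or reflection) gives 7 geometric isomers.
Of these, 3 lack any improper symmetry element and so occur as enantiomeric pairs, giving 7 + 3 = 10 stereoisomers in total.

10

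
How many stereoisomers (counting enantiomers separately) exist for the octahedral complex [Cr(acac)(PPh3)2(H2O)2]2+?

4

The six octahedral sites form three mutually perpendicular trans pairs.
Each acac is bidentate and must span two cis positions.
Systematic placement gives 3 geometric isomers: PPh3 cis, H2O trans; PPh3 cis, H2O cis (chiral); PPh3 trans, H2O cis.
One of these lacks any improper symmetry element and so occurs as an enantiomeric pair, giving 3 + 1 = 4 stereoisomers in total.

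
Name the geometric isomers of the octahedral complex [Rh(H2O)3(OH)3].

fac and mer

An octahedron has six vertices in three trans pairs; every non-trans pair is cis.
The distinct arrangements are (2 in all): H2O mer; H2O fac.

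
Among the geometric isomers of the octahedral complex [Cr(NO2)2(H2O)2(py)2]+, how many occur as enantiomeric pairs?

1

In an octahedral complex each vertex has one trans partner and four cis neighbours.
Working through the distinct placements yields 5 geometric isomers: NO2 trans, H2O trans, py trans; NO2 cis, H2O trans, py cis; NO2 cis, H2O cis, py trans; NO2 cis, H2O cis, py cis (chiral); NO2 trans, H2O cis, py cis.
One of these lacks any improper symmetry element and so occurs as an enantiomeric pair, giving 5 + 1 = 6 stereoisomers in total.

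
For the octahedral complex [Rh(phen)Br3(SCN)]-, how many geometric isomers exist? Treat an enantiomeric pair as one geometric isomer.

2

An octahedron has six vertices in three trans pairs; every non-trans pair is cis.
Each phen is bidentate and must span two cis positions.
Systematic placement gives 2 geometric isomers: Br mer; Br fac.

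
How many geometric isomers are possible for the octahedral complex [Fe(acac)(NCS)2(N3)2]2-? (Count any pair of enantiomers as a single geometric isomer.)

An octahedron has six vertices in three trans pairs; every non-trans pair is cis.
Each acac is bidentate and must span two cis positions.
There are 3 geometric isomers: NCS cis, N3 trans; NCS cis, N3 cis (chiral); NCS trans, N3 cis.

3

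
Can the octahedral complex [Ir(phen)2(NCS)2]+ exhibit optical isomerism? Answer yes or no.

Each phen is bidentate and must span two cis positions.
Working through the distinct placements yields 2 geometric isomers: NCS trans; NCS cis (chiral).
One of these lacks any improper symmetry element and so occurs as an enantiomeric pair, giving 2 + 1 = 3 stereoisomers in total.

yes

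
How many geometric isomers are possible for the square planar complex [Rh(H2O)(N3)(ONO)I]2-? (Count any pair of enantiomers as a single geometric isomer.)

A square has two trans pairs of vertices; adjacent vertices are cis.
There are 3 geometric isomers: (H2O/N3 trans, I/ONO trans); (H2O/ONO trans, I/N3 trans); (H2O/I trans, N3/ONO trans).

3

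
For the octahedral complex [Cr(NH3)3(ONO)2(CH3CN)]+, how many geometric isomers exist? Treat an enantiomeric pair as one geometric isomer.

3

The six octahedral sites form three mutually perpendicular trans pairs.
Systematic placement gives 3 geometric isomers: NH3 mer, ONO trans; NH3 fac, ONO cis; NH3 mer, ONO cis.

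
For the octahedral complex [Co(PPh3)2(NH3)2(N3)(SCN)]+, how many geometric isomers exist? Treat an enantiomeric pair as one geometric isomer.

6

In an octahedral complex each vertex has one trans partner and four cis neighbours.
Systematic placement gives 6 geometric isomers: PPh3 cis, NH3 cis (3 arrangements, 2 chiral); PPh3 trans, NH3 cis; PPh3 cis, NH3 trans; PPh3 trans, NH3 trans.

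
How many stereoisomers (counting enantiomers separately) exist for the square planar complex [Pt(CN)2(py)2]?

2

A square has two trans pairs of vertices; adjacent vertices are cis.
Systematic placement gives 2 geometric isomers: CN cis; CN trans.
Each arrangement has an internal mirror plane or centre of symmetry, so none is chiral.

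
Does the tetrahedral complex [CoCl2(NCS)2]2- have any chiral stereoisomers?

no

Only one geometric arrangement is possible.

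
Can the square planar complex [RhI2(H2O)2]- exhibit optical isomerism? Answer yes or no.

There are 2 geometric isomers: I cis; I trans.
Each arrangement has an internal mirror plane or centre of symmetry, so none is chiral.

no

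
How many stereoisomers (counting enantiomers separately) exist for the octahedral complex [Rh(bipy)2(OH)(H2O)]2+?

Each bipy is bidentate and must span two cis positions.
Systematic placement gives 2 geometric isomers: OH and H2O mutually trans; OH and H2O mutually cis (chiral).
One of these lacks any improper symmetry element and so occurs as an enantiomeric pair, giving 2 + 1 = 3 stereoisomers in total.

3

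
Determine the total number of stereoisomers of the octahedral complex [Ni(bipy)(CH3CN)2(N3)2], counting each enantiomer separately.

In an octahedral complex each vertex has one trans partner and four cis neighbours.
Each bipy is bidentate and must span two cis positions.
Systematic placement gives 3 geometric isomers: CH3CN trans, N3 cis; CH3CN cis, N3 cis (chiral); CH3CN cis, N3 trans.
One of these lacks any improper symmetry element and so occurs as an enantiomeric pair, giving 3 + 1 = 4 stereoisomers in total.

4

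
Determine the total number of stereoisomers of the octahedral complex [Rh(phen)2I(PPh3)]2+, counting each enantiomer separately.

3

An octahedron has six vertices in three trans pairs; every non-trans pair is cis.
Each phen is bidentate and must span two cis positions.
The distinct arrangements are (2 in all): I and PPh3 mutually trans; I and PPh3 mutually cis (chiral).
One of these lacks any improper symmetry element and so occurs as an enantiomeric pair, giving 2 + 1 = 3 stereoisomers in total.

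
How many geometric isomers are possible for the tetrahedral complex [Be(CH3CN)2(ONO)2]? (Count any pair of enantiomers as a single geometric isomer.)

In a tetrahedral complex all four positions are equivalent and every pair of ligands is adjacent — there is no cis/trans distinction.
Only one geometric arrangement is possible.

1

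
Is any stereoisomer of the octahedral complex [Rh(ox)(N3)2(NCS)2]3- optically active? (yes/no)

Each ox is bidentate and must span two cis positions.
Systematic placement gives 3 geometric isomers: N3 trans, NCS cis; N3 cis, NCS cis (chiral); N3 cis, NCS trans.
One of these lacks any improper symmetry element and so occurs as an enantiomeric pair, giving 3 + 1 = 4 stereoisomers in total.

yes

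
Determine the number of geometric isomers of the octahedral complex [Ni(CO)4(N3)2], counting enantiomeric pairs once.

2

Working through the distinct placements yields 2 geometric isomers: N3 trans; N3 cis.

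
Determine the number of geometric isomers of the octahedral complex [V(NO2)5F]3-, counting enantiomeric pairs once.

In an octahedral complex each vertex has one trans partner and four cis neighbours.
Only one geometric arrangement is possible.

1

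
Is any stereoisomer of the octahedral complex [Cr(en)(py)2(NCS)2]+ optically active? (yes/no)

The six octahedral sites form three mutually perpendicular trans pairs.
Each en is bidentate and must span two cis positions.
Systematic placement gives 3 geometric isomers: py cis, NCS trans; py trans, NCS cis; py cis, NCS cis (chiral).
One of these lacks any improper symmetry element and so occurs as an enantiomeric pair, giving 3 + 1 = 4 stereoisomers in total.

yes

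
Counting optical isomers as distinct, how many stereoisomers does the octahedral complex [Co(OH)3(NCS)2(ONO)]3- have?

3

The six octahedral sites form three mutually perpendicular trans pairs.
The distinct arrangements are (3 in all): OH mer, NCS trans; OH fac, NCS cis; OH mer, NCS cis.
Each arrangement has an internal mirror plane or centre of symmetry, so none is chiral.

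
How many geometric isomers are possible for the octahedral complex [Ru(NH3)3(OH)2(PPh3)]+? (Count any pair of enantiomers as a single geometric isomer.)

An octahedron has six vertices in three trans pairs; every non-trans pair is cis.
There are 3 geometric isomers: NH3 mer, OH cis; NH3 mer, OH trans; NH3 fac, OH cis.

3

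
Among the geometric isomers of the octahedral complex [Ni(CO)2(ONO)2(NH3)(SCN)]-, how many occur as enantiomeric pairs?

2

In an octahedral complex each vertex has one trans partner and four cis neighbours.
Working through the distinct placements yields 6 geometric isomers: CO trans, ONO cis; CO trans, ONO trans; CO cis, ONO cis (3 arrangements, 2 chiral); CO cis, ONO trans.
Of these, 2 lack any improper symmetry element and so occur as enantiomeric pairs, giving 6 + 2 = 8 stereoisomers in total.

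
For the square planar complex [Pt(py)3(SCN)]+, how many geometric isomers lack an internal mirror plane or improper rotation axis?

In a square planar complex each vertex has one trans partner and two cis neighbours.
Only one geometric arrangement is possible.

0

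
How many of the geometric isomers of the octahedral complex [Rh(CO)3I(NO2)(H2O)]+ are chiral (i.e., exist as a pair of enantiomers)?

1

In an octahedral complex each vertex has one trans partner and four cis neighbours.
Systematic placement gives 4 geometric isomers: CO mer (3 arrangements); CO fac (chiral).
One of these lacks any improper symmetry element and so occurs as an enantiomeric pair, giving 4 + 1 = 5 stereoisomers in total.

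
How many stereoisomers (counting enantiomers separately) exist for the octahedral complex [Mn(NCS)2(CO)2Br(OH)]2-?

In an octahedral complex each vertex has one trans partner and four cis neighbours.
The distinct arrangements are (6 in all): NCS cis, CO cis (3 arrangements, 2 chiral); NCS trans, CO cis; NCS cis, CO trans; NCS trans, CO trans.
Of these, 2 lack any improper symmetry element and so occur as enantiomeric pairs, giving 6 + 2 = 8 stereoisomers in total.

8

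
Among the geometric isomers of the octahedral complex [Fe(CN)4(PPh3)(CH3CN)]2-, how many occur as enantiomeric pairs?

An octahedron has six vertices in three trans pairs; every non-trans pair is cis.
There are 2 geometric isomers: PPh3 and CH3CN mutually cis; PPh3 and CH3CN mutually trans.
Each arrangement has an internal mirror plane or centre of symmetry, so none is chiral.

0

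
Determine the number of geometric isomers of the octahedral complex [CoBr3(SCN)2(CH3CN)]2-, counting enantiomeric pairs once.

3

The six octahedral sites form three mutually perpendicular trans pairs.
The distinct arrangements are (3 in all): Br mer, SCN trans; Br mer, SCN cis; Br fac, SCN cis.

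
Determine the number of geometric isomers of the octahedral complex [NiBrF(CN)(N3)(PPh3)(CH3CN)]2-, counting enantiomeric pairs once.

15

In an octahedral complex each vertex has one trans partner and four cis neighbours.
Systematic enumeration (placing each ligand type in turn and discarding arrangements equivalent by rotation or reflection) gives 15 geometric isomers.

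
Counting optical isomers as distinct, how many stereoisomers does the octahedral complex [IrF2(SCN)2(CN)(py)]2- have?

8

The six octahedral sites form three mutually perpendicular trans pairs.
Systematic placement gives 6 geometric isomers: F cis, SCN cis (3 arrangements, 2 chiral); F cis, SCN trans; F trans, SCN cis; F trans, SCN trans.
Of these, 2 lack any improper symmetry element and so occur as enantiomeric pairs, giving 6 + 2 = 8 stereoisomers in total.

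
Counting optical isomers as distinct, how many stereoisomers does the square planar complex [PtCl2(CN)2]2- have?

2

A square has two trans pairs of vertices; adjacent vertices are cis.
There are 2 geometric isomers: Cl cis; Cl trans.
Each arrangement has an internal mirror plane or centre of symmetry, so none is chiral.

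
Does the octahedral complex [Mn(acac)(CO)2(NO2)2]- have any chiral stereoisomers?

An octahedron has six vertices in three trans pairs; every non-trans pair is cis.
Each acac is bidentate and must span two cis positions.
Systematic placement gives 3 geometric isomers: CO trans, NO2 cis; CO cis, NO2 cis (chiral); CO cis, NO2 trans.
One of these lacks any improper symmetry element and so occurs as an enantiomeric pair, giving 3 + 1 = 4 stereoisomers in total.

yes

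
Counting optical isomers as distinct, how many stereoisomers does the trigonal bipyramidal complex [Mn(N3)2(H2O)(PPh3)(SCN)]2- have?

10

A trigonal bipyramid has two axial and three equatorial sites, which are chemically inequivalent.
Placing the ligands in turn and identifying arrangements related by rotation or reflection leaves 7 distinct geometric isomers.
Of these, 3 lack any improper symmetry element and so occur as enantiomeric pairs, giving 7 + 3 = 10 stereoisomers in total.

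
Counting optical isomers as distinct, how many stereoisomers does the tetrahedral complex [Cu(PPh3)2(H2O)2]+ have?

1

In a tetrahedral complex all four positions are equivalent and every pair of ligands is adjacent — there is no cis/trans distinction.
Only one geometric arrangement is possible.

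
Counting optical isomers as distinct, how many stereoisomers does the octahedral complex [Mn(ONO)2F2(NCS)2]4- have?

6

An octahedron has six vertices in three trans pairs; every non-trans pair is cis.
Working through the distinct placements yields 5 geometric isomers: ONO trans, F trans, NCS trans; ONO cis, F trans, NCS cis; ONO trans, F cis, NCS cis; ONO cis, F cis, NCS cis (chiral); ONO cis, F cis, NCS trans.
One of these lacks any improper symmetry element and so occurs as an enantiomeric pair, giving 5 + 1 = 6 stereoisomers in total.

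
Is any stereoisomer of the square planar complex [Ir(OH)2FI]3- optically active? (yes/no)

In a square planar complex each vertex has one trans partner and two cis neighbours.
There are 2 geometric isomers: OH cis; OH trans.
Each arrangement has an internal mirror plane or centre of symmetry, so none is chiral.

no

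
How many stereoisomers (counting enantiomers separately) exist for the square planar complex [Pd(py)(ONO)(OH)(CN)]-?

Systematic placement gives 3 geometric isomers: (CN/ONO trans, OH/py trans); (CN/py trans, OH/ONO trans); (CN/OH trans, ONO/py trans).
Each arrangement has an internal mirror plane or centre of symmetry, so none is chiral.

3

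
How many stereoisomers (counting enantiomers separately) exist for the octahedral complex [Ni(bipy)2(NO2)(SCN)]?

The six octahedral sites form three mutually perpendicular trans pairs.
Each bipy is bidentate and must span two cis positions.
Systematic placement gives 2 geometric isomers: NO2 and SCN mutually trans; NO2 and SCN mutually cis (chiral).
One of these lacks any improper symmetry element and so occurs as an enantiomeric pair, giving 2 + 1 = 3 stereoisomers in total.

3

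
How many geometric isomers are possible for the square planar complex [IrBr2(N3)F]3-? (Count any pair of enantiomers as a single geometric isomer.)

In a square planar complex each vertex has one trans partner and two cis neighbours.
Working through the distinct placements yields 2 geometric isomers: Br cis; Br trans.

2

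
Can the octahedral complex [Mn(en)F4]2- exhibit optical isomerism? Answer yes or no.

no

The six octahedral sites form three mutually perpendicular trans pairs.
Each en is bidentate and must span two cis positions.
Only one geometric arrangement is possible.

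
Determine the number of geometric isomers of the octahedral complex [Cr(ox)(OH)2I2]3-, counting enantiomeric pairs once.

In an octahedral complex each vertex has one trans partner and four cis neighbours.
Each ox is bidentate and must span two cis positions.
Systematic placement gives 3 geometric isomers: OH cis, I trans; OH cis, I cis (chiral); OH trans, I cis.

3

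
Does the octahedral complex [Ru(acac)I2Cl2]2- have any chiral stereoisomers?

An octahedron has six vertices in three trans pairs; every non-trans pair is cis.
Each acac is bidentate and must span two cis positions.
The distinct arrangements are (3 in all): I cis, Cl trans; I cis, Cl cis (chiral); I trans, Cl cis.
One of these lacks any improper symmetry element and so occurs as an enantiomeric pair, giving 3 + 1 = 4 stereoisomers in total.

yes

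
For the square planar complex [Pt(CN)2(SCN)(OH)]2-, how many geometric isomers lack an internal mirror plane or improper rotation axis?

0

Working through the distinct placements yields 2 geometric isomers: CN cis; CN trans.
Each arrangement has an internal mirror plane or centre of symmetry, so none is chiral.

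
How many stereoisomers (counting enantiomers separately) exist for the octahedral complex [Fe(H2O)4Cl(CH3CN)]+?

Working through the distinct placements yields 2 geometric isomers: Cl and CH3CN mutually trans; Cl and CH3CN mutually cis.
Each arrangement has an internal mirror plane or centre of symmetry, so none is chiral.

2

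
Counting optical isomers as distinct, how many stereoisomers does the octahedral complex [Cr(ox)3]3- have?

Each ox is bidentate and must span two cis positions.
Only one geometric arrangement is possible; it has no improper symmetry element, so it exists as a pair of enantiomers (2 stereoisomers).

2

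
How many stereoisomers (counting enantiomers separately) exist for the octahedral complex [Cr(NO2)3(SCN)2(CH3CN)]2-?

There are 3 geometric isomers: NO2 mer, SCN trans; NO2 fac, SCN cis; NO2 mer, SCN cis.
Each arrangement has an internal mirror plane or centre of symmetry, so none is chiral.

3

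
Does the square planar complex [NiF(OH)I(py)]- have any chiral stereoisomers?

no

A square has two trans pairs of vertices; adjacent vertices are cis.
Working through the distinct placements yields 3 geometric isomers: (F/OH trans, I/py trans); (F/py trans, I/OH trans); (F/I trans, OH/py trans).
Each arrangement has an internal mirror plane or centre of symmetry, so none is chiral.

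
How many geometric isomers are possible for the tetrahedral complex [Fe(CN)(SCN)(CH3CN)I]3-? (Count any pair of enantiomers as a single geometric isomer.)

1

In a tetrahedral complex all four positions are equivalent and every pair of ligands is adjacent — there is no cis/trans distinction.
Only one geometric arrangement is possible; it has no improper symmetry element, so it exists as a pair of enantiomers (2 stereoisomers).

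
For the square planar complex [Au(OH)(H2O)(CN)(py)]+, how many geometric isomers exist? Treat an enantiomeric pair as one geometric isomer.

3

A square has two trans pairs of vertices; adjacent vertices are cis.
Working through the distinct placements yields 3 geometric isomers: (CN/OH trans, H2O/py trans); (CN/py trans, H2O/OH trans); (CN/H2O trans, OH/py trans).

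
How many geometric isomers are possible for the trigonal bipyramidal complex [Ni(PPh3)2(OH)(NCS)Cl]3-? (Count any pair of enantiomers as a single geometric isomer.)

A trigonal bipyramid has two axial and three equatorial sites, which are chemically inequivalent.
Systematic enumeration (placing each ligand type in turn and discarding arrangements equivalent by rotation or reflection) gives 7 geometric isomers.

7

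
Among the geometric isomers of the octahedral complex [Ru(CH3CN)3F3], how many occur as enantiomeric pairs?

0

An octahedron has six vertices in three trans pairs; every non-trans pair is cis.
Systematic placement gives 2 geometric isomers: CH3CN mer; CH3CN fac.
Each arrangement has an internal mirror plane or centre of symmetry, so none is chiral.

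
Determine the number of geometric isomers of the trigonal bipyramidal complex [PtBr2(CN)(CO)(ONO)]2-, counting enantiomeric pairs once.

Exhaustive case analysis gives 7 geometric isomers.

7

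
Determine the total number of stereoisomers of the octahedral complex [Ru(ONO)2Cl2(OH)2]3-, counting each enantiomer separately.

The six octahedral sites form three mutually perpendicular trans pairs.
There are 5 geometric isomers: ONO trans, Cl trans, OH trans; ONO cis, Cl trans, OH cis; ONO trans, Cl cis, OH cis; ONO cis, Cl cis, OH cis (chiral); ONO cis, Cl cis, OH trans.
One of these lacks any improper symmetry element and so occurs as an enantiomeric pair, giving 5 + 1 = 6 stereoisomers in total.

6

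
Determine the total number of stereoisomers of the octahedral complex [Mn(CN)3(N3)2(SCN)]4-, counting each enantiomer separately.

3

In an octahedral complex each vertex has one trans partner and four cis neighbours.
There are 3 geometric isomers: CN mer, N3 cis; CN mer, N3 trans; CN fac, N3 cis.
Each arrangement has an internal mirror plane or centre of symmetry, so none is chiral.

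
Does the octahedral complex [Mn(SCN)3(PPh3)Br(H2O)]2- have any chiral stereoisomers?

In an octahedral complex each vertex has one trans partner and four cis neighbours.
Working through the distinct placements yields 4 geometric isomers: SCN mer (3 arrangements); SCN fac (chiral).
One of these lacks any improper symmetry element and so occurs as an enantiomeric pair, giving 4 + 1 = 5 stereoisomers in total.

yes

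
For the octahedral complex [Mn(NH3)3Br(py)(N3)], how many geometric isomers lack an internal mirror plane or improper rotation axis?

1

In an octahedral complex each vertex has one trans partner and four cis neighbours.
There are 4 geometric isomers: NH3 mer (3 arrangements); NH3 fac (chiral).
One of these lacks any improper symmetry element and so occurs as an enantiomeric pair, giving 4 + 1 = 5 stereoisomers in total.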